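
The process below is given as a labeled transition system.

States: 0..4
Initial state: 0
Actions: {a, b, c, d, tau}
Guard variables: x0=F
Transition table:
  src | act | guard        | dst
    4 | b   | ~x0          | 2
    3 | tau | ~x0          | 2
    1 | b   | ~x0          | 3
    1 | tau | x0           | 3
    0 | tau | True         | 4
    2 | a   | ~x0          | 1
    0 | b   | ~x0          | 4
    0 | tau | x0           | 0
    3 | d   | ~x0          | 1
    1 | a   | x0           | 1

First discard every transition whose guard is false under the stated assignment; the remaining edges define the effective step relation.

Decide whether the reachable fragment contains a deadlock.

Answer: DEADLOCK-FREE

Trace:
R = {0,1,2,3,4}
  0: b→4  tau→4  [deg 2]
  1: b→3  [deg 1]
  2: a→1  [deg 1]
  3: d→1  tau→2  [deg 2]
  4: b→2  [deg 1]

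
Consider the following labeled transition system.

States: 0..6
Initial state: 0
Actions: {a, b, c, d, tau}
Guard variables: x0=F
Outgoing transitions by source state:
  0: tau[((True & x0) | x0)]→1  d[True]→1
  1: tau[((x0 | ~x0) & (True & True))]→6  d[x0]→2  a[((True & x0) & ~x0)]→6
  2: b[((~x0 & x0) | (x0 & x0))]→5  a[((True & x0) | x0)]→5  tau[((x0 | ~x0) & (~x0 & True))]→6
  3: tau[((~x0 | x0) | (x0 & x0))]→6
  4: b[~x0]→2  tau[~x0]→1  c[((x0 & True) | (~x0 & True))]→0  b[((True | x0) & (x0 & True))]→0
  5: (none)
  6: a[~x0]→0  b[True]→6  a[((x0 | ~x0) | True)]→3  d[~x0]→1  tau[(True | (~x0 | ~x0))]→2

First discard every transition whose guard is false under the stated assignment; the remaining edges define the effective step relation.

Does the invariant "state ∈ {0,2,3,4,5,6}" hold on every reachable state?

Answer: INVARIANT VIOLATED at state 1

Working:
Allowed set {0,2,3,4,5,6}
Reachable = {0,1,2,3,6}
  0: ✓
  1: outside
  2: ✓
  3: ✓
  6: ✓
reach 1 via d — violates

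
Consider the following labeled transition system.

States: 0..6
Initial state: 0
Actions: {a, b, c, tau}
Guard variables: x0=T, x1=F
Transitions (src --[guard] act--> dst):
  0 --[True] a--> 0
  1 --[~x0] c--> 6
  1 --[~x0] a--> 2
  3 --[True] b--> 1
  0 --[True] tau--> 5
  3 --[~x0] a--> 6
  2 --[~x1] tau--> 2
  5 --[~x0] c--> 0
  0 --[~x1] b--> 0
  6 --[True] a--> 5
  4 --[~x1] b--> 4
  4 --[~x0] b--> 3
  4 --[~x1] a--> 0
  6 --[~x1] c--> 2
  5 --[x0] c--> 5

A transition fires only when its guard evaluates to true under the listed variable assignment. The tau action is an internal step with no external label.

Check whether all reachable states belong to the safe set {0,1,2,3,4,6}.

Answer: INVARIANT VIOLATED at state 5

Working:
Inv-set: {0,1,2,3,4,6}
R = {0,5}
  0: ok
  5: ✗ unsafe
reach 5 via tau — violates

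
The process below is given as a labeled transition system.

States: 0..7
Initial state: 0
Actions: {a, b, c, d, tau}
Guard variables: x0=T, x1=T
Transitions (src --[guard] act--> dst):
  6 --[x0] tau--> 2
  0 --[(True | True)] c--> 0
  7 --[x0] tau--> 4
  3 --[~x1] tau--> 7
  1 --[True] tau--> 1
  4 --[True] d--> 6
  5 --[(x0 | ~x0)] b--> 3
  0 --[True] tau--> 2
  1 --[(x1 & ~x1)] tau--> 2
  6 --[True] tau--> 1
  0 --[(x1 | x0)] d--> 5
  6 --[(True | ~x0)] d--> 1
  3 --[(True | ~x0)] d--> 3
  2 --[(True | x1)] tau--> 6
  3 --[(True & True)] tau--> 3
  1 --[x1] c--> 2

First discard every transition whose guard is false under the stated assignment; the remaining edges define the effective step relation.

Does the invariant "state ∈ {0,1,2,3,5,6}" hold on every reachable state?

Answer: INVARIANT HOLDS

Analysis:
Allowed set {0,1,2,3,5,6}
Reach set: {0,1,2,3,5,6}
  0: ✓
  1: ✓
  2: ✓
  3: ✓
  5: ✓
  6: ✓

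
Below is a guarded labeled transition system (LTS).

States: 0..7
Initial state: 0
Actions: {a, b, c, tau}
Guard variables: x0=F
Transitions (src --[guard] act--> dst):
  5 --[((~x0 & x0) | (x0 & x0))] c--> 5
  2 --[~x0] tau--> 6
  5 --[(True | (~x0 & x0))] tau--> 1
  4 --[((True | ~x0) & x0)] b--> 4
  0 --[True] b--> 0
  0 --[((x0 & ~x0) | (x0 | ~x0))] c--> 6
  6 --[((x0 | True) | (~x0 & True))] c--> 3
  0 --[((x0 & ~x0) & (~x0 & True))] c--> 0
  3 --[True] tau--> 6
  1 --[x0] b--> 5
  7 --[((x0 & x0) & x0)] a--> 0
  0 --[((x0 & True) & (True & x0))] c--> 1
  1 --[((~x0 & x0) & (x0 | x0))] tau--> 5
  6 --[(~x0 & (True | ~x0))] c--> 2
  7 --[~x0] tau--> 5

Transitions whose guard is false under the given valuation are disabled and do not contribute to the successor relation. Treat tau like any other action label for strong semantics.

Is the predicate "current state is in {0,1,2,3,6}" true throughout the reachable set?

Answer: INVARIANT HOLDS

Trace:
Safe = {0,1,2,3,6}
Reach set: {0,2,3,6}
  0: safe
  2: safe
  3: safe
  6: safe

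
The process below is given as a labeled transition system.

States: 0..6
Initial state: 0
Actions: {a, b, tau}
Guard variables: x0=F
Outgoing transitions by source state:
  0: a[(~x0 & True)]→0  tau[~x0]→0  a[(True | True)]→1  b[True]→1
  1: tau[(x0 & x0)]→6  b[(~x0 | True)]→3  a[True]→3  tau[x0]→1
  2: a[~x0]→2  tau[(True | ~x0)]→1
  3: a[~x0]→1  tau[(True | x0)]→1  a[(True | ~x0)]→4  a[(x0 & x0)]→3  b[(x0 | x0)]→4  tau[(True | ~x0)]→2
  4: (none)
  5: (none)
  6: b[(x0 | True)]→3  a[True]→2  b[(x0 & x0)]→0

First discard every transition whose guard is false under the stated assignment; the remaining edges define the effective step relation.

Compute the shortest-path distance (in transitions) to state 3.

Layered search for 3:
  Layer 0: {0}
  Layer 1: {1}
  Layer 2: {3}
3 enters at depth 2; path a·a

Answer: 2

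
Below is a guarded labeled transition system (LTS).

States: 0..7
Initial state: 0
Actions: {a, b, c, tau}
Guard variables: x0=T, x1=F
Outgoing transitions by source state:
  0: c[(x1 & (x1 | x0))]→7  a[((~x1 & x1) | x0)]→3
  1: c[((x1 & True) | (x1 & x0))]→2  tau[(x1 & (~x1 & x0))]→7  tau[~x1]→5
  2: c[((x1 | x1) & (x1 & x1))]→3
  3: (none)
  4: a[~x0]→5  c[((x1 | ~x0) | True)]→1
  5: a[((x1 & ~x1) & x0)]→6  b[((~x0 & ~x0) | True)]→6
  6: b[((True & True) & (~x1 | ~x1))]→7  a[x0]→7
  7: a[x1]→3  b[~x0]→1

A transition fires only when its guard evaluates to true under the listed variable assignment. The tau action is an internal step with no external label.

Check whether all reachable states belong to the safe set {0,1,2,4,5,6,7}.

Answer: INVARIANT VIOLATED at state 3

Trace:
Safe = {0,1,2,4,5,6,7}
Reach set: {0,3}
  0: ✓
  3: ✗ unsafe
witness against invariant: a → 3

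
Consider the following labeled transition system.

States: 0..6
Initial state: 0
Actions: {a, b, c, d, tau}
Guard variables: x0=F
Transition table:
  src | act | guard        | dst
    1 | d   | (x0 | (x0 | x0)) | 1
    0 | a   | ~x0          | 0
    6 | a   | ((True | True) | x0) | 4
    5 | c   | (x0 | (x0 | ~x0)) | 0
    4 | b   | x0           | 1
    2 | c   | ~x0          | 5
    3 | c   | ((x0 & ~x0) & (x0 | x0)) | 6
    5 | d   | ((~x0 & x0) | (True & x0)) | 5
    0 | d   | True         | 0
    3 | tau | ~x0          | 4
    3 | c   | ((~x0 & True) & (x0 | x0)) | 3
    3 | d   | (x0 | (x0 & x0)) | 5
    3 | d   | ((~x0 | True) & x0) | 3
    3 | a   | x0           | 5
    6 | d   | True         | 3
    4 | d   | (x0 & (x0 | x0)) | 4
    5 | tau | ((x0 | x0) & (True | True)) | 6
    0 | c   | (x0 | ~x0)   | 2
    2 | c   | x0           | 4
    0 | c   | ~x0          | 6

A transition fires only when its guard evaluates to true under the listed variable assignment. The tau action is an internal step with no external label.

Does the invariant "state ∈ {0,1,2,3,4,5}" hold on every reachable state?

Safe = {0,1,2,3,4,5}
R = {0,2,3,4,5,6}
  0: safe
  2: safe
  3: safe
  4: safe
  5: safe
  6: outside
counterexample path to 6: c

Answer: INVARIANT VIOLATED at state 6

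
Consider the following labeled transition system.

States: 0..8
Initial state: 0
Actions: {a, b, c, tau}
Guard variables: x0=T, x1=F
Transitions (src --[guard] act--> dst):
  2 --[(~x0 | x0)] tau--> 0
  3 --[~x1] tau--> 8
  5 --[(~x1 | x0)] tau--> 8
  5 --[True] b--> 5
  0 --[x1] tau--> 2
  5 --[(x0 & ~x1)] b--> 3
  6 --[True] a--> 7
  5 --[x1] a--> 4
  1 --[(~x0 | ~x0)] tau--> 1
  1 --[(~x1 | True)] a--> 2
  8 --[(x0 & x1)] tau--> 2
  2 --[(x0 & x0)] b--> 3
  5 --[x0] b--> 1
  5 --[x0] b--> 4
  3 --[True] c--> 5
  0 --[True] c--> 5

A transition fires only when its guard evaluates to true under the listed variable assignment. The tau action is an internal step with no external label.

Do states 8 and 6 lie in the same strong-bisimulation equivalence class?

Answer: NOT BISIMILAR

Trace:
Compute ~ classes (split until stable):
  round 0: {{0,1,2,3,4,5,6,7,8}}
  round 1: {{0},{1,6},{2,5},{3},{4,7,8}}
  round 2: {{0},{1},{2},{3},{4,7,8},{5},{6}}
stable after 3 split(s): 7 block(s)
class of 8: {4,7,8}; class of 6: {6}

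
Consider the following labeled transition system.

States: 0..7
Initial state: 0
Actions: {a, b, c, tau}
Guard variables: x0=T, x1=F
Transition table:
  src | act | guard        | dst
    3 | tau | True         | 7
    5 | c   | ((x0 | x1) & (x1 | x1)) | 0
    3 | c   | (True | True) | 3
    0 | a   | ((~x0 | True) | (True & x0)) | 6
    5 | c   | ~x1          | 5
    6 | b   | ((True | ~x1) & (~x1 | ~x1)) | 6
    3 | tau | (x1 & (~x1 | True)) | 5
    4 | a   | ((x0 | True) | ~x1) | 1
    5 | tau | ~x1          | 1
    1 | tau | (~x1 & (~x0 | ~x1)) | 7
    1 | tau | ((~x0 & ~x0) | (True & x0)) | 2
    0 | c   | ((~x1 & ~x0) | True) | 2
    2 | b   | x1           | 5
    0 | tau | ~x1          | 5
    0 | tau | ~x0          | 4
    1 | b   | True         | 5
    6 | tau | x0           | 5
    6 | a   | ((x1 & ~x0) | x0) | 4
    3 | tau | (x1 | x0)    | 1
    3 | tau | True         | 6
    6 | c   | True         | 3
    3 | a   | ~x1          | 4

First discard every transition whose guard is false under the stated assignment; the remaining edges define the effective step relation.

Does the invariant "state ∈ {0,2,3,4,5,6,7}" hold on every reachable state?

Inv-set: {0,2,3,4,5,6,7}
R = {0,1,2,3,4,5,6,7}
  0: safe
  1: VIOLATES
  2: safe
  3: safe
  4: safe
  5: safe
  6: safe
  7: safe
witness against invariant: tau·tau → 1

Answer: INVARIANT VIOLATED at state 1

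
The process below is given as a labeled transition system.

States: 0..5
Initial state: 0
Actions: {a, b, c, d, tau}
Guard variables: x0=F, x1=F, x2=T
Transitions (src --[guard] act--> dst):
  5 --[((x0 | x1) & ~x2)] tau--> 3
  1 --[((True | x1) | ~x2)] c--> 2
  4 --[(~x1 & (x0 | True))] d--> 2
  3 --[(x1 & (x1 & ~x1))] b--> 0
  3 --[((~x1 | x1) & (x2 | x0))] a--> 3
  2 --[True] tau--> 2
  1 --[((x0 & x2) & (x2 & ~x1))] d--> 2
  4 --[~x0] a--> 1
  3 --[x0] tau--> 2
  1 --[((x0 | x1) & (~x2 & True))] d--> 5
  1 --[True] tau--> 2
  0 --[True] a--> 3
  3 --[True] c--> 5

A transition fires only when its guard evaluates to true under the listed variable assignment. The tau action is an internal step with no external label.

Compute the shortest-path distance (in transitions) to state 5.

Answer: 2

Working:
Breadth-first toward 5:
  Layer 0: {0}
  Layer 1: {3}
  Layer 2: {5}
first hit 5 at d=2 via a·c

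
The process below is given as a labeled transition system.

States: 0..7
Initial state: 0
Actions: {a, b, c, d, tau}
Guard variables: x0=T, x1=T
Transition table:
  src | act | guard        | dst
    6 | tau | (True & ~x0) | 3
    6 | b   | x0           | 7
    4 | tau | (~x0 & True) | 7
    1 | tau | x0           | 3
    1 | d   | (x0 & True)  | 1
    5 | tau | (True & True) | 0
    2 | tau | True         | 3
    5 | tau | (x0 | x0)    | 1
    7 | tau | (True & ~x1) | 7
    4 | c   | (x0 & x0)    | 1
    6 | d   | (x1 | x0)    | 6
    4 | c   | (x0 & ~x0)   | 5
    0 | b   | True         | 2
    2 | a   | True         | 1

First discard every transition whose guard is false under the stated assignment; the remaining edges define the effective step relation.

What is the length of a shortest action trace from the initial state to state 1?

Answer: 2

Working:
Breadth-first toward 1:
  depth 0: {0}
  depth 1: {2}
  depth 2: {1,3}
first hit 1 at d=2 via b·a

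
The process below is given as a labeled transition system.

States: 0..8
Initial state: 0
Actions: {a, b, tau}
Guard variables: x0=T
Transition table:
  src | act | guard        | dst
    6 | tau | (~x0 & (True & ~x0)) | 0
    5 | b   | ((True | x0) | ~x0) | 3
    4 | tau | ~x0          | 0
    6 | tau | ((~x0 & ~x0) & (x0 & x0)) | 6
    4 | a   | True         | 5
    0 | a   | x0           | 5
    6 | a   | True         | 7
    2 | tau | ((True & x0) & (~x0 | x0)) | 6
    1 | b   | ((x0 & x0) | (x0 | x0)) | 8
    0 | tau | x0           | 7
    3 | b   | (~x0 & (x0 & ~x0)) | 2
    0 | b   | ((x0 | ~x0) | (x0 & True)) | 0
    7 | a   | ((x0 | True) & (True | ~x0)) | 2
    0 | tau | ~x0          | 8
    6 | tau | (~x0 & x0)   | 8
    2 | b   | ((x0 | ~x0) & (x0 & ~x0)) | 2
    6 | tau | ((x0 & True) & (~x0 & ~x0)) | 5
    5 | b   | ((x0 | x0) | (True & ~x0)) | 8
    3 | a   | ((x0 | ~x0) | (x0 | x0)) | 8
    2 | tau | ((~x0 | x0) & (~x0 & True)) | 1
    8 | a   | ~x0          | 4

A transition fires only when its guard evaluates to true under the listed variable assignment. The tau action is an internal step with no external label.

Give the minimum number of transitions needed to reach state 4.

Answer: UNREACHABLE

Working:
Layered search for 4:
  L0 = {0}
  L1 = {5,7}
  L2 = {2,3,8}
  L3 = {6}
4 never appears.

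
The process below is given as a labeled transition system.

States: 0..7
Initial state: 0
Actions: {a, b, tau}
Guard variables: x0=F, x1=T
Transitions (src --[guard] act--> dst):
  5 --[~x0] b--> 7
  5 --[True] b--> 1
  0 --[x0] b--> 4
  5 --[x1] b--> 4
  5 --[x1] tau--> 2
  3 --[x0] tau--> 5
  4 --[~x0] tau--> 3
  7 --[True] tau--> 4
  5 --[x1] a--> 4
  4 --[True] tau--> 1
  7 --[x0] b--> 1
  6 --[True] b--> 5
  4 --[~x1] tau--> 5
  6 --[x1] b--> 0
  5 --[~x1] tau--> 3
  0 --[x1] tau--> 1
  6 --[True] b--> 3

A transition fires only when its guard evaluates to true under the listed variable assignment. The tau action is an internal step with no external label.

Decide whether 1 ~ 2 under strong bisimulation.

Refine partition for ~:
  P[0] = {{0,1,2,3,4,5,6,7}}
  P[1] = {{0,4,7},{1,2,3},{5},{6}}
  P[2] = {{0,4},{1,2,3},{5},{6},{7}}
Fixed point at round 3; 5 class(es).
1∈{1,2,3}, 2∈{1,2,3}

Answer: BISIMILAR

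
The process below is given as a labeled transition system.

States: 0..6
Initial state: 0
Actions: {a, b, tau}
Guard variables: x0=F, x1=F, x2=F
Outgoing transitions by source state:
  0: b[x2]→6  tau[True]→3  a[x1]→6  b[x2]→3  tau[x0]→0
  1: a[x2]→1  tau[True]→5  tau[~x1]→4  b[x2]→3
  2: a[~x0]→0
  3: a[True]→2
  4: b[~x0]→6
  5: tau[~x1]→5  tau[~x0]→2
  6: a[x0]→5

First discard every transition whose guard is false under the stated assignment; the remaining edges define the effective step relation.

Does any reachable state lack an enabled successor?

Reachable = {0,2,3}
  0: tau→3  [1 exit(s)]
  2: a→0  [1 exit(s)]
  3: a→2  [1 exit(s)]

Answer: DEADLOCK-FREE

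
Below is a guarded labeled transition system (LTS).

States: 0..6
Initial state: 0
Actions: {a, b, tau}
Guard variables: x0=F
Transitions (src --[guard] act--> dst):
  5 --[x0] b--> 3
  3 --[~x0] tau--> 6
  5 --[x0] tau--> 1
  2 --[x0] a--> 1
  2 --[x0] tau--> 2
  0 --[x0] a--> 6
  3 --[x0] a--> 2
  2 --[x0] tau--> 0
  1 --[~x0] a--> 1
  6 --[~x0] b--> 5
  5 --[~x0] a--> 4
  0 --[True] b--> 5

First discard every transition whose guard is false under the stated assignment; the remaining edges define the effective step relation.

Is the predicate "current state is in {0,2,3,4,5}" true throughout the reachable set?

Allowed set {0,2,3,4,5}
Reachable = {0,4,5}
  0: ok
  4: ok
  5: ok

Answer: INVARIANT HOLDS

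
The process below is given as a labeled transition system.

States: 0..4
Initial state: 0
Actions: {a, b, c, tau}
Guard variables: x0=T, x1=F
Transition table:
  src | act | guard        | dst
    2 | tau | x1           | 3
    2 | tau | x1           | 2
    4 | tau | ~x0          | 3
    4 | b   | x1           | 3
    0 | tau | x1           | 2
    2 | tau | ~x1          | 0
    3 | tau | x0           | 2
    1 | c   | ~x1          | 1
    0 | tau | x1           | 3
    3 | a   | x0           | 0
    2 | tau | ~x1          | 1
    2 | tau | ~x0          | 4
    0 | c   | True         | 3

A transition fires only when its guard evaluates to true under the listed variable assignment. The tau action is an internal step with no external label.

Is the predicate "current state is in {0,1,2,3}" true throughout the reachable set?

Inv-set: {0,1,2,3}
R = {0,1,2,3}
  0: safe
  1: safe
  2: safe
  3: safe

Answer: INVARIANT HOLDS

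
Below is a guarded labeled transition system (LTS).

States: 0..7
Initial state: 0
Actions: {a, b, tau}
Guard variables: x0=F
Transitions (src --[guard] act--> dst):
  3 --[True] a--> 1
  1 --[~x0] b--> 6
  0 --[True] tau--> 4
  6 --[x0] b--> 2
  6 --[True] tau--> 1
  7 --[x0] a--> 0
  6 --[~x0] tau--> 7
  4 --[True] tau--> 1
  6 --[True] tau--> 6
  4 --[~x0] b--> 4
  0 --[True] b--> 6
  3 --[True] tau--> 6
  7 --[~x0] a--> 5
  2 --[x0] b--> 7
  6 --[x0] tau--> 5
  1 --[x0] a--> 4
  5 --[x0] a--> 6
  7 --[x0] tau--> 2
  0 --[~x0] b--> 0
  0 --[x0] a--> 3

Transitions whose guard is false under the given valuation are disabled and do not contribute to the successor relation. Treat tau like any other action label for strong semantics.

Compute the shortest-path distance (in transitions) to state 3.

Answer: UNREACHABLE

Trace:
Breadth-first toward 3:
  L0 = {0}
  L1 = {4,6}
  L2 = {1,7}
  L3 = {5}
3 never appears.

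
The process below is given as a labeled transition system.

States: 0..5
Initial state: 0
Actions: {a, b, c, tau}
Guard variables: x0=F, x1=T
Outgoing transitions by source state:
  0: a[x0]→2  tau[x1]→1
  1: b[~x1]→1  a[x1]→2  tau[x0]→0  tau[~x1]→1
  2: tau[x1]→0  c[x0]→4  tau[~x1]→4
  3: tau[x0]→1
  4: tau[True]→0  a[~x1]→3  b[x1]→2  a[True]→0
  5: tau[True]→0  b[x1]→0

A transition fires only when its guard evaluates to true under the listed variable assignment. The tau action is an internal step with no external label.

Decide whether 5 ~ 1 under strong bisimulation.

Refine partition for ~:
  P[0] = {{0,1,2,3,4,5}}
  P[1] = {{0,2},{1},{3},{4},{5}}
  P[2] = {{0},{1},{2},{3},{4},{5}}
Fixed point at round 3; 6 class(es).
5∈{5}, 1∈{1}

Answer: NOT BISIMILAR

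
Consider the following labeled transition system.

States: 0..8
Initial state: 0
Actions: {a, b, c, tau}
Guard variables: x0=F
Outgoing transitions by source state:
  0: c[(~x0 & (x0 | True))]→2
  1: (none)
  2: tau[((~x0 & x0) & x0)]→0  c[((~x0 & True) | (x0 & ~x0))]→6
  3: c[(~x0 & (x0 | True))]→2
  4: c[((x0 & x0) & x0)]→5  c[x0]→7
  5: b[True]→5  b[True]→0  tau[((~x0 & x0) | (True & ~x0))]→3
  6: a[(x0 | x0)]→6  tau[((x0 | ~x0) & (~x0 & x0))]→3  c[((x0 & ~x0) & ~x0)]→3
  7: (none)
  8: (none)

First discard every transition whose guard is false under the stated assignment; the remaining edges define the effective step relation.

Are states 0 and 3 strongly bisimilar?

Answer: BISIMILAR

Analysis:
Refine partition for ~:
  P[0] = {{0,1,2,3,4,5,6,7,8}}
  P[1] = {{0,2,3},{1,4,6,7,8},{5}}
  P[2] = {{0,3},{1,4,6,7,8},{2},{5}}
stable after 3 split(s): 4 block(s)
[0]={0,3}  [3]={0,3}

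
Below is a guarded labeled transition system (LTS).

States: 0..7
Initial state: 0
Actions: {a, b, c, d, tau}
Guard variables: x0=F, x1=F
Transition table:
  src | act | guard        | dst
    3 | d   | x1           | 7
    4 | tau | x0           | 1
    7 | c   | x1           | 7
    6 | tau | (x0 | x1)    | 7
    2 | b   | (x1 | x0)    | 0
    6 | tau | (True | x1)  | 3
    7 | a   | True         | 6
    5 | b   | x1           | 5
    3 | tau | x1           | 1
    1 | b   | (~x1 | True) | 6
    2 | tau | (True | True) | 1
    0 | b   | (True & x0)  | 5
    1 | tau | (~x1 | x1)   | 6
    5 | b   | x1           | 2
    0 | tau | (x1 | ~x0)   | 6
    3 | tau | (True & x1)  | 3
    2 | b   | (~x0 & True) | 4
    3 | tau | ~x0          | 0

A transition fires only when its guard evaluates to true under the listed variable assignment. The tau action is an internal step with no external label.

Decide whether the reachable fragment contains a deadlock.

Answer: DEADLOCK-FREE

Analysis:
Reach set: {0,3,6}
  0: tau→6  [1 out]
  3: tau→0  [1 out]
  6: tau→3  [1 out]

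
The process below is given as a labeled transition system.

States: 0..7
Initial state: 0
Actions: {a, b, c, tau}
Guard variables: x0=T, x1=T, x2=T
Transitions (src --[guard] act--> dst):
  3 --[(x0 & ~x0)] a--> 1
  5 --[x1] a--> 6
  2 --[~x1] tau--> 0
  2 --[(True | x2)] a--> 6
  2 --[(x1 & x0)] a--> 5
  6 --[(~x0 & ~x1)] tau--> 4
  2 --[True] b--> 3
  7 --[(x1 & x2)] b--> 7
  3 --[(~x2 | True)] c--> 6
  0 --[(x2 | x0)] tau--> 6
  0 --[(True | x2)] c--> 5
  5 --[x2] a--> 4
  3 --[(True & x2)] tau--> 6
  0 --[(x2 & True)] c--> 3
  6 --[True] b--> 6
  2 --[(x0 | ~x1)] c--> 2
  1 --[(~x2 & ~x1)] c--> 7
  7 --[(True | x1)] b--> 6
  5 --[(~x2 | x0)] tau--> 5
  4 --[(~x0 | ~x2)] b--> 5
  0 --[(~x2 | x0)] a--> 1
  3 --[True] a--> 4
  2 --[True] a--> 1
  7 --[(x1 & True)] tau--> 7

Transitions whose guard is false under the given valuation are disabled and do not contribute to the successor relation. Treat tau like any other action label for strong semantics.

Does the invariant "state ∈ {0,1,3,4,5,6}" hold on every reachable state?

Answer: INVARIANT HOLDS

Analysis:
Allowed set {0,1,3,4,5,6}
Reach set: {0,1,3,4,5,6}
  0: ✓
  1: ✓
  3: ✓
  4: ✓
  5: ✓
  6: ✓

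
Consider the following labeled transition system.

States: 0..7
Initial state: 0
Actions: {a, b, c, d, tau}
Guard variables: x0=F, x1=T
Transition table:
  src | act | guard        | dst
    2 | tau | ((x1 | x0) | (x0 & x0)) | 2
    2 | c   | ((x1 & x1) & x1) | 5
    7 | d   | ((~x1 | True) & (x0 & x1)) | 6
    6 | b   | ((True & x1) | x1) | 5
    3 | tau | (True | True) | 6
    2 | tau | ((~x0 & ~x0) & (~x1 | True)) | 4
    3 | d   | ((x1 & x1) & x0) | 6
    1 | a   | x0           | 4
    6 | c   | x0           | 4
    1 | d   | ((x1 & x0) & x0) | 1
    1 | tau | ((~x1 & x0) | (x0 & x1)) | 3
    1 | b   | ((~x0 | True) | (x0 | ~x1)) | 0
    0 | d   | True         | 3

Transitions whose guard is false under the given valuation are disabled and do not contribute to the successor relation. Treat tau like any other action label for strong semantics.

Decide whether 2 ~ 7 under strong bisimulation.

Bisimulation quotient by refinement:
  π0 = {{0,1,2,3,4,5,6,7}}
  π1 = {{0},{1,6},{2},{3},{4,5,7}}
  π2 = {{0},{1},{2},{3},{4,5,7},{6}}
Fixed point at round 3; 6 class(es).
class of 2: {2}; class of 7: {4,5,7}

Answer: NOT BISIMILAR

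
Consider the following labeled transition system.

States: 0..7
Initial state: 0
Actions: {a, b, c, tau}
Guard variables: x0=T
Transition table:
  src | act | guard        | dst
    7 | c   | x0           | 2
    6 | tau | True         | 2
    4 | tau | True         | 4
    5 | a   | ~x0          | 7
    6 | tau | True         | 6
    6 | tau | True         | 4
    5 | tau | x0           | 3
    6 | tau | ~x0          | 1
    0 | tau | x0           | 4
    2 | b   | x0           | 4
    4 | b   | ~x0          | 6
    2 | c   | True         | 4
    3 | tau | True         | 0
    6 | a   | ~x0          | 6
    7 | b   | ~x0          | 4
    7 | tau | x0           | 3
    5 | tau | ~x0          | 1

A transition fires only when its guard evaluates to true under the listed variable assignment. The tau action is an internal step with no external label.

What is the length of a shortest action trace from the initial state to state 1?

Answer: UNREACHABLE

Analysis:
Breadth-first toward 1:
  L0 = {0}
  L1 = {4}
1 never appears.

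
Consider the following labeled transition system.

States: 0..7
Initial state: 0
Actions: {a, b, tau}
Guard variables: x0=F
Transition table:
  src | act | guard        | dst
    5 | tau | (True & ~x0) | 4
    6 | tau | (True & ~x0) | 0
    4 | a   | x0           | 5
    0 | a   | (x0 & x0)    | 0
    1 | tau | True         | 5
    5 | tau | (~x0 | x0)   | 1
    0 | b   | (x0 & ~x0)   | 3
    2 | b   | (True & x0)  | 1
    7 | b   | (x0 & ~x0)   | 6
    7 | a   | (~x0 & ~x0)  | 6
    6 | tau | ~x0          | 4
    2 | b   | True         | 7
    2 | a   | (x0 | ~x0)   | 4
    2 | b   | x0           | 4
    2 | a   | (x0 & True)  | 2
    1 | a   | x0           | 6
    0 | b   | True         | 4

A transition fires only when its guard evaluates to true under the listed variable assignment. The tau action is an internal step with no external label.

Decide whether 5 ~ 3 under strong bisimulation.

Answer: NOT BISIMILAR

Working:
Compute ~ classes (split until stable):
  P[0] = {{0,1,2,3,4,5,6,7}}
  P[1] = {{0},{1,5,6},{2},{3,4},{7}}
  P[2] = {{0},{1},{2},{3,4},{5},{6},{7}}
Fixed point at round 3; 7 class(es).
[5]={5}  [3]={3,4}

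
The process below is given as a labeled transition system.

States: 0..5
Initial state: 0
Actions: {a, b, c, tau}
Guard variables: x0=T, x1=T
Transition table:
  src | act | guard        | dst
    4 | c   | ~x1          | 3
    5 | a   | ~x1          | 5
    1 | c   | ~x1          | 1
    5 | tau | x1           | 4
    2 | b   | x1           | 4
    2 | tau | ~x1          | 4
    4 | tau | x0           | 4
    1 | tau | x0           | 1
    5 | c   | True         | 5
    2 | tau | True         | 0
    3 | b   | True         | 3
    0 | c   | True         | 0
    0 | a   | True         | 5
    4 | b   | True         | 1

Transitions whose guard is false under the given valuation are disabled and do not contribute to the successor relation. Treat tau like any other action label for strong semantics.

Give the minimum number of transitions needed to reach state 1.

Answer: 3

Analysis:
Breadth-first toward 1:
  L0 = {0}
  L1 = {5}
  L2 = {4}
  L3 = {1}
1 enters at depth 3; path a·tau·b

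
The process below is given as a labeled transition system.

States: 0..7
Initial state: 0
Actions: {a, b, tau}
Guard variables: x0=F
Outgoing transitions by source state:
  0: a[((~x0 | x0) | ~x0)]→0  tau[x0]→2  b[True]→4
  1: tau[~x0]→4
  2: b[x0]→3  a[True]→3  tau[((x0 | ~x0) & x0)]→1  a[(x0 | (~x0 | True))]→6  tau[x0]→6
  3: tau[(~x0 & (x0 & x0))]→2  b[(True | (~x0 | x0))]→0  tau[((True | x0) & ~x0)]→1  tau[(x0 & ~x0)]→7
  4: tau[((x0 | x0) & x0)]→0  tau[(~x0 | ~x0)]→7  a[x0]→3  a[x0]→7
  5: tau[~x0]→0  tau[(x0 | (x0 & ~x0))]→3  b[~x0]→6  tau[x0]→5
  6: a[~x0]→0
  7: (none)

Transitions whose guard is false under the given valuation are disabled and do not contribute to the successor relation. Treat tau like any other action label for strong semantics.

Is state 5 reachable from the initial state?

After dropping false guards: 11 live edges.
depth 0: {0}
depth 1: {4}  cumulative {0,4}
depth 2: {7}  cumulative {0,4,7}
Reach set: {0,4,7}

Answer: UNREACHABLE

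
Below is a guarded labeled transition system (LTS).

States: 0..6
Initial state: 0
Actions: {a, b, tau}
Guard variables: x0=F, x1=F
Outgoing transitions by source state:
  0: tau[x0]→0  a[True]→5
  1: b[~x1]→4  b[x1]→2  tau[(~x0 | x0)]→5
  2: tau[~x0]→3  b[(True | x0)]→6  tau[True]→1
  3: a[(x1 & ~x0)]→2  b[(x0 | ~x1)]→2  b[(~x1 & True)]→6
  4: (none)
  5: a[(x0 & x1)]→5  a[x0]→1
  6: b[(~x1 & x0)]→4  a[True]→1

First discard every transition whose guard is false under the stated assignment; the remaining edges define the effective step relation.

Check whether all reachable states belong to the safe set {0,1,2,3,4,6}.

Answer: INVARIANT VIOLATED at state 5

Working:
Safe = {0,1,2,3,4,6}
Reach set: {0,5}
  0: ok
  5: VIOLATES
witness against invariant: a → 5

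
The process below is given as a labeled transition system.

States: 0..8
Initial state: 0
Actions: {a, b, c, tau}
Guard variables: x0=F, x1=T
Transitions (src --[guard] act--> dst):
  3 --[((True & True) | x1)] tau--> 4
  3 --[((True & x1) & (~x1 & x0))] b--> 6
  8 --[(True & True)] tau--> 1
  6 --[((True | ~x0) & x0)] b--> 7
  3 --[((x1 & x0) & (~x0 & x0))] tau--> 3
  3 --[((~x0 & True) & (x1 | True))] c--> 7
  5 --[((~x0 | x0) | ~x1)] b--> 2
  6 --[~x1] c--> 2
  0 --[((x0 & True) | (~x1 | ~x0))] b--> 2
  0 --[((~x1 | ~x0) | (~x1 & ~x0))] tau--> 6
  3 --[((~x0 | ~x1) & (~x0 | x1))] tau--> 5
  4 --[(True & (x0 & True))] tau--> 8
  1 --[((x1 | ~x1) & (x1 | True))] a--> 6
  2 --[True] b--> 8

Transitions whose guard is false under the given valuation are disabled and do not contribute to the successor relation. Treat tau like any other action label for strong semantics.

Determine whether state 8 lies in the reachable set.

Answer: REACHABLE

Trace:
Guard filter leaves 9 enabled edge(s).
Layer 0: {0}
Layer 1: {2,6}  total {0,2,6}
Layer 2: {8}  total {0,2,6,8}
Layer 3: {1}  total {0,1,2,6,8}
R = {0,1,2,6,8}
trace reaching 8: b·b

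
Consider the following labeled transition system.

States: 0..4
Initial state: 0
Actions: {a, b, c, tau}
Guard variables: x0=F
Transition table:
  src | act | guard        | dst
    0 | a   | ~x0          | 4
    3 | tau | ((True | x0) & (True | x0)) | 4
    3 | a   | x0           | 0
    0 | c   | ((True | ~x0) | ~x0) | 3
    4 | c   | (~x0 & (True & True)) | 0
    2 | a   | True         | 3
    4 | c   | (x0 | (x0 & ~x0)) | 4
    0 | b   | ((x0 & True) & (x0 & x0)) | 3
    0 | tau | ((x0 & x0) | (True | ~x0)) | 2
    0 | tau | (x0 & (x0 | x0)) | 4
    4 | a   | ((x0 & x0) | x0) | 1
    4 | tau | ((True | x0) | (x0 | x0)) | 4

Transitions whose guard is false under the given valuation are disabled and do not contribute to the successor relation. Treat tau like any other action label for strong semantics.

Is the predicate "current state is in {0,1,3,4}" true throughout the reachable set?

Answer: INVARIANT VIOLATED at state 2

Working:
Inv-set: {0,1,3,4}
Reachable = {0,2,3,4}
  0: ✓
  2: ✗ unsafe
  3: ✓
  4: ✓
reach 2 via tau — violates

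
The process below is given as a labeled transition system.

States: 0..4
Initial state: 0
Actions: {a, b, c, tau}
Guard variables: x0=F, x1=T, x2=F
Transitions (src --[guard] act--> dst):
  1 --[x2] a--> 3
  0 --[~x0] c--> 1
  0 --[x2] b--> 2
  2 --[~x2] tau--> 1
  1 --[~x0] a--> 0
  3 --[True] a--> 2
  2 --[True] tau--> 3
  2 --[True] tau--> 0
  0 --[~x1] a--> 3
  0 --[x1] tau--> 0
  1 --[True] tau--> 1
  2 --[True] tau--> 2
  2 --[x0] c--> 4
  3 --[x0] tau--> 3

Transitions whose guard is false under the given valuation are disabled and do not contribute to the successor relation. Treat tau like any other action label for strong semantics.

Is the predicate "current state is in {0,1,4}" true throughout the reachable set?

Answer: INVARIANT HOLDS

Analysis:
Allowed set {0,1,4}
R = {0,1}
  0: ✓
  1: ✓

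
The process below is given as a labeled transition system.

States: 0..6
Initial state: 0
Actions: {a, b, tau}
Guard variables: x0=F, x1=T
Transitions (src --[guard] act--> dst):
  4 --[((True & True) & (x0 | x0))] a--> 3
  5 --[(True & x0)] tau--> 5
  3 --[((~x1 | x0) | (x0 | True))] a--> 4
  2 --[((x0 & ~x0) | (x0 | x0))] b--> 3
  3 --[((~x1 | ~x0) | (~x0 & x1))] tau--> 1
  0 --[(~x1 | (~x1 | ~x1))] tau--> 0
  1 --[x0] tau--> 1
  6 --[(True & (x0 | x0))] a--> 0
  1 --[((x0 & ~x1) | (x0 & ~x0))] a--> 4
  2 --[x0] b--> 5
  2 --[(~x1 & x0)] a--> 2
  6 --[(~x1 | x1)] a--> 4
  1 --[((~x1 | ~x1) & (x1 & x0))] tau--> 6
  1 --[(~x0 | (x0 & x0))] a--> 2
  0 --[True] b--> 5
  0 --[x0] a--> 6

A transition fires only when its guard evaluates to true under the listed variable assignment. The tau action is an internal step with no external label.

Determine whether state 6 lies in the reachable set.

Answer: UNREACHABLE

Working:
After dropping false guards: 5 live edges.
L0 = {0}
L1 = {5}  cumulative {0,5}
Reach set: {0,5}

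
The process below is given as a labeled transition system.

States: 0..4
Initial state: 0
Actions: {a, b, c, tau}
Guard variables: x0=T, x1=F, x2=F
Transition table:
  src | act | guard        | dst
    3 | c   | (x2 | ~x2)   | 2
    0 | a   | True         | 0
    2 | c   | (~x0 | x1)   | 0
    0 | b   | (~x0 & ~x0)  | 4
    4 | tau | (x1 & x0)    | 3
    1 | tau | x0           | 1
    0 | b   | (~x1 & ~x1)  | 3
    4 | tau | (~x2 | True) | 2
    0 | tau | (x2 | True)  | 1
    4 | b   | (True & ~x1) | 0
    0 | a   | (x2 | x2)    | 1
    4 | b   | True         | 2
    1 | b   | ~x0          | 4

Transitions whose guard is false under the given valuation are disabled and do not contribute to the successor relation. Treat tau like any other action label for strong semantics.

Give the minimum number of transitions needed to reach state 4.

Answer: UNREACHABLE

Working:
Layered search for 4:
  L0 = {0}
  L1 = {1,3}
  L2 = {2}
4 never appears.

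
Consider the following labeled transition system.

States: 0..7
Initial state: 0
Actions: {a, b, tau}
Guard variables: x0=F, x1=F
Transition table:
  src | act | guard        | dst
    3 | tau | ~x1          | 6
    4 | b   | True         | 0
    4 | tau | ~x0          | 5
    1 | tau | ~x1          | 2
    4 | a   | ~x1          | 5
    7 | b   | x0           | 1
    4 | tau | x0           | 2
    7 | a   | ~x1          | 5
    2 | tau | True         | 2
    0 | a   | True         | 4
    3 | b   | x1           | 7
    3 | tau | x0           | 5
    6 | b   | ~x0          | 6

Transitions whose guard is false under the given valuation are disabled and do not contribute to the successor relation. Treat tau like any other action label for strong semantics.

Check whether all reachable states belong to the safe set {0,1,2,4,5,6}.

Allowed set {0,1,2,4,5,6}
Reach set: {0,4,5}
  0: safe
  4: safe
  5: safe

Answer: INVARIANT HOLDS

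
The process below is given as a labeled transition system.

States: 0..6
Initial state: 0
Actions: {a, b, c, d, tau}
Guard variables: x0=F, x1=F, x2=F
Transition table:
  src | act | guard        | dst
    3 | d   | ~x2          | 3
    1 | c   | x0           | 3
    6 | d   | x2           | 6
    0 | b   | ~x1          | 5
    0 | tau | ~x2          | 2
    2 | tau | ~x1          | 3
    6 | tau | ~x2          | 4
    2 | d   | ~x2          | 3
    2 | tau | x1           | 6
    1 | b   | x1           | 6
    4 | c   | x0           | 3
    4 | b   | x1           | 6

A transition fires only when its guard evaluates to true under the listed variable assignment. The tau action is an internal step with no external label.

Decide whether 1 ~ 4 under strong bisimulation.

Bisimulation quotient by refinement:
  π0 = {{0,1,2,3,4,5,6}}
  π1 = {{0},{1,4,5},{2},{3},{6}}
stable after 2 split(s): 5 block(s)
class of 1: {1,4,5}; class of 4: {1,4,5}

Answer: BISIMILAR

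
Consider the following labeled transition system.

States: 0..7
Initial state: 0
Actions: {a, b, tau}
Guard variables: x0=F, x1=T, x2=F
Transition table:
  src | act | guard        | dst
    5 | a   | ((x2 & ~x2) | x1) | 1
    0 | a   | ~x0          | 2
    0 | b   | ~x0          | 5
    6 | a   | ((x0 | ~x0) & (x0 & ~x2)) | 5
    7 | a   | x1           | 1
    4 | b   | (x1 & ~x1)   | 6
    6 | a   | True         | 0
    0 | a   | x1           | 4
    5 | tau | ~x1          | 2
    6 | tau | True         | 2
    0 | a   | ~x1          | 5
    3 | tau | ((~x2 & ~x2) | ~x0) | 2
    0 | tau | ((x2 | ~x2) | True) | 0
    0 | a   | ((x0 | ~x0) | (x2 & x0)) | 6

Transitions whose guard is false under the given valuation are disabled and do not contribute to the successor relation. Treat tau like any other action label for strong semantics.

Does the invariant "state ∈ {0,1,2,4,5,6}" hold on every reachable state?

Allowed set {0,1,2,4,5,6}
Reachable = {0,1,2,4,5,6}
  0: safe
  1: safe
  2: safe
  4: safe
  5: safe
  6: safe

Answer: INVARIANT HOLDS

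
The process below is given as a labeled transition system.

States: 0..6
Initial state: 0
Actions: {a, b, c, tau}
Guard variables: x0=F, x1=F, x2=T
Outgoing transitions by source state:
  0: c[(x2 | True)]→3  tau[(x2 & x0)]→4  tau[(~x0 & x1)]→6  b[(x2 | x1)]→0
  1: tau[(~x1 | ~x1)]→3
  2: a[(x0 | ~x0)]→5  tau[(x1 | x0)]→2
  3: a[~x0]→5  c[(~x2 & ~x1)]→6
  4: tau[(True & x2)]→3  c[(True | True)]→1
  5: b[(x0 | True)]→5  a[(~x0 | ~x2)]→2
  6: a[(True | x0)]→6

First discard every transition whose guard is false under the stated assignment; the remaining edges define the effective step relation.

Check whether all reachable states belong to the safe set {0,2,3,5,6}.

Safe = {0,2,3,5,6}
Reach set: {0,2,3,5}
  0: safe
  2: safe
  3: safe
  5: safe

Answer: INVARIANT HOLDS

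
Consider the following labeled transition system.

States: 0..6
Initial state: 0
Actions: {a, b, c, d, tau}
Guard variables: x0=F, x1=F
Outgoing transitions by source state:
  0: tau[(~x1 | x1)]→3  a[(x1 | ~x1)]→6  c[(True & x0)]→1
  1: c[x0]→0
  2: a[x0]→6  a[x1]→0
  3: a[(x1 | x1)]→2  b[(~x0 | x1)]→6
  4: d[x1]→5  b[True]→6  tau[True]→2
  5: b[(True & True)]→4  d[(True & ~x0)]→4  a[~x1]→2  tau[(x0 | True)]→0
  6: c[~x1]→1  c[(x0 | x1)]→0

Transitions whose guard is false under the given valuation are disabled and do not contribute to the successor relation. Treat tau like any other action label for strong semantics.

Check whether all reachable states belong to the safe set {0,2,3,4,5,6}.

Inv-set: {0,2,3,4,5,6}
Reach set: {0,1,3,6}
  0: safe
  1: VIOLATES
  3: safe
  6: safe
reach 1 via a·c — violates

Answer: INVARIANT VIOLATED at state 1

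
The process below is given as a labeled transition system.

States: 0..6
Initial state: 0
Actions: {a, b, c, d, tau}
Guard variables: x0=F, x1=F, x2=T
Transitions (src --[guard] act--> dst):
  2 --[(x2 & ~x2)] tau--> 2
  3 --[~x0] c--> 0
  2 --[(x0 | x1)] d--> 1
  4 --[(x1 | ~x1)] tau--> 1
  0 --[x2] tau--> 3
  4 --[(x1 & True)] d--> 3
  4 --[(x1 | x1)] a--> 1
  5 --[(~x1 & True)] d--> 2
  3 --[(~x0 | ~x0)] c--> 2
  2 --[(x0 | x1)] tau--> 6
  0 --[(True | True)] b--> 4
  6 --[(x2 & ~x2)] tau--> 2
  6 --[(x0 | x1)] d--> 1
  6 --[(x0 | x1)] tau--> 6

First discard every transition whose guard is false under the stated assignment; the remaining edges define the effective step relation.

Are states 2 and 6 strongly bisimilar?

Answer: BISIMILAR

Working:
Compute ~ classes (split until stable):
  π0 = {{0,1,2,3,4,5,6}}
  π1 = {{0},{1,2,6},{3},{4},{5}}
Fixed point at round 2; 5 class(es).
2∈{1,2,6}, 6∈{1,2,6}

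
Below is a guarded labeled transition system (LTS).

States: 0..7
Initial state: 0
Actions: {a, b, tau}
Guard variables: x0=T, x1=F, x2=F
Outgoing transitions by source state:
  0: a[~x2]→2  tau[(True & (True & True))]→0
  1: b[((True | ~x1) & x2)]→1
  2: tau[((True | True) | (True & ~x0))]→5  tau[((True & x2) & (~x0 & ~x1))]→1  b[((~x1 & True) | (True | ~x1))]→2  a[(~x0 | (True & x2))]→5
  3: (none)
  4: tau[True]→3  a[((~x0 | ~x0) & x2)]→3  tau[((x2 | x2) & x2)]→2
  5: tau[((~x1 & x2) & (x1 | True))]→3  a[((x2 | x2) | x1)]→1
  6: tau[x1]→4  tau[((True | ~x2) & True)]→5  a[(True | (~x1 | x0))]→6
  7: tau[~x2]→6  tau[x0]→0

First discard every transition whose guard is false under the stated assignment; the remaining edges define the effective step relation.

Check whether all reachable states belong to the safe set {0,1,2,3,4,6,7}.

Answer: INVARIANT VIOLATED at state 5

Trace:
Safe = {0,1,2,3,4,6,7}
Reach set: {0,2,5}
  0: ✓
  2: ✓
  5: outside
witness against invariant: a·tau → 5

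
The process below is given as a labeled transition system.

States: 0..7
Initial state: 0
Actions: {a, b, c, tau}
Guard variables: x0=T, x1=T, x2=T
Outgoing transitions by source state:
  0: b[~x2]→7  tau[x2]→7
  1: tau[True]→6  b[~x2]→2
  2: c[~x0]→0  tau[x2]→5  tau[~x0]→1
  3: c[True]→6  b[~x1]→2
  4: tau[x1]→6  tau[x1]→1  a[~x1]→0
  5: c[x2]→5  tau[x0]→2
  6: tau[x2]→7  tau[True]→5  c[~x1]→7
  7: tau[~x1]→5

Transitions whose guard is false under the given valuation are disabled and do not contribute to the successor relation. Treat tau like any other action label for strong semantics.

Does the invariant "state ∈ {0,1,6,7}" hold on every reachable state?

Answer: INVARIANT HOLDS

Trace:
Allowed set {0,1,6,7}
Reach set: {0,7}
  0: safe
  7: safe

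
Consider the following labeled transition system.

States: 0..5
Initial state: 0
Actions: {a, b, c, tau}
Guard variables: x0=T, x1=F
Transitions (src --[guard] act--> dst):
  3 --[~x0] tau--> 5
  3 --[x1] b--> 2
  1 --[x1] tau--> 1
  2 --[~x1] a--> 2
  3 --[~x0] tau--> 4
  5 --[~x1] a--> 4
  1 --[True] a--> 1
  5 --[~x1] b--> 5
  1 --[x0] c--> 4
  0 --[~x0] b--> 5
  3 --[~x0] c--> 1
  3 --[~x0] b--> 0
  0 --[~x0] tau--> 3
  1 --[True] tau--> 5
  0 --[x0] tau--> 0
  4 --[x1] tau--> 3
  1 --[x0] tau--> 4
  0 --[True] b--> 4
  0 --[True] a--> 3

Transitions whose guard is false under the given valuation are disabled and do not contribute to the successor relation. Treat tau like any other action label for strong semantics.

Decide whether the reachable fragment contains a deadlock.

Answer: DEADLOCK at state 3

Trace:
Reachable = {0,3,4}
  0: a→3  b→4  tau→0  [3 out]
  3: ∅  [no exit]
  4: ∅  [no exit]
witness 3: a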